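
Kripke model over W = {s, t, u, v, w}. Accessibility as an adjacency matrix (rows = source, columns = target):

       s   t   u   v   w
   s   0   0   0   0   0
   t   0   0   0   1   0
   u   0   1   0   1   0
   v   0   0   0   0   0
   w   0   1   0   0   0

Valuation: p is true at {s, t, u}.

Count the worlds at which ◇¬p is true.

s: no successors, so ◇¬p fails. ✗
t: successors {v}; ¬p there: v:T. ✓
u: successors {t, v}; ¬p there: t:F, v:T. ✓
v: no successors, so ◇¬p fails. ✗
w: successors {t}; ¬p there: t:F. ✗
Satisfying worlds: {t, u}.

2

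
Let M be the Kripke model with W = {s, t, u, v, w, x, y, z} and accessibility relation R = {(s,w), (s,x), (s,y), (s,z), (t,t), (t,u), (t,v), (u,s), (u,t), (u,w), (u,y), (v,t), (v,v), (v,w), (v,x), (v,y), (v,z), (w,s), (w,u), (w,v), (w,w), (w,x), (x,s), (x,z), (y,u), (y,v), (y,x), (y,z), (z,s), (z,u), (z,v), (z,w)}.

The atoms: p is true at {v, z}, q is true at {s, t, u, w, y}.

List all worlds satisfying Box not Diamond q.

∅

s: successors {w, x, y, z}; not Diamond q there: w:F, x:F, y:F, z:F. ✗
t: successors {t, u, v}; not Diamond q there: t:F, u:F, v:F. ✗
u: successors {s, t, w, y}; not Diamond q there: s:F, t:F, w:F, y:F. ✗
v: successors {t, v, w, x, y, z}; not Diamond q there: t:F, v:F, w:F, x:F, y:F, z:F. ✗
w: successors {s, u, v, w, x}; not Diamond q there: s:F, u:F, v:F, w:F, x:F. ✗
x: successors {s, z}; not Diamond q there: s:F, z:F. ✗
y: successors {u, v, x, z}; not Diamond q there: u:F, v:F, x:F, z:F. ✗
z: successors {s, u, v, w}; not Diamond q there: s:F, u:F, v:F, w:F. ✗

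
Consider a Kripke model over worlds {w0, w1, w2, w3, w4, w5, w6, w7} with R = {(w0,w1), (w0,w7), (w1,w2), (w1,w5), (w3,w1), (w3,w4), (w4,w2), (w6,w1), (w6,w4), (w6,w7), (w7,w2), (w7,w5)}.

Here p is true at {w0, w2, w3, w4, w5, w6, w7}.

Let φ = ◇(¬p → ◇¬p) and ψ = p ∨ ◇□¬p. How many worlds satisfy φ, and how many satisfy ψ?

For ◇(¬p → ◇¬p):
w0: successors {w1, w7}; ¬p → ◇¬p there: w1:F, w7:T. ✓
w1: successors {w2, w5}; ¬p → ◇¬p there: w2:T, w5:T. ✓
w2: no successors, so ◇(¬p → ◇¬p) fails. ✗
w3: successors {w1, w4}; ¬p → ◇¬p there: w1:F, w4:T. ✓
w4: successors {w2}; ¬p → ◇¬p there: w2:T. ✓
w5: no successors, so ◇(¬p → ◇¬p) fails. ✗
w6: successors {w1, w4, w7}; ¬p → ◇¬p there: w1:F, w4:T, w7:T. ✓
w7: successors {w2, w5}; ¬p → ◇¬p there: w2:T, w5:T. ✓
— 6 worlds.
For p ∨ ◇□¬p:
w0: p is T, ◇□¬p is F. ✓
w1: p is F, ◇□¬p is T. ✓
w2: p is T, ◇□¬p is F. ✓
w3: p is T, ◇□¬p is F. ✓
w4: p is T, ◇□¬p is T. ✓
w5: p is T, ◇□¬p is F. ✓
w6: p is T, ◇□¬p is F. ✓
w7: p is T, ◇□¬p is T. ✓
— 8 worlds.

6 and 8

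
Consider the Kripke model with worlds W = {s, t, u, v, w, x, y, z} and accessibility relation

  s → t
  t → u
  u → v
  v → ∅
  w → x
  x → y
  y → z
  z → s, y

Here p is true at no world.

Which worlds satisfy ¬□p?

s: □p is F. ✓
t: □p is F. ✓
u: □p is F. ✓
v: □p is T. ✗
w: □p is F. ✓
x: □p is F. ✓
y: □p is F. ✓
z: □p is F. ✓

{s, t, u, w, x, y, z}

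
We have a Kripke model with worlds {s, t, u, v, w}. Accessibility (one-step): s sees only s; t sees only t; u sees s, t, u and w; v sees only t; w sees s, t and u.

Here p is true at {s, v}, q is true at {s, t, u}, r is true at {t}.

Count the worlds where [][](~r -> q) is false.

2

s: successors {s}; [](~r -> q) there: s:T. ✓
t: successors {t}; [](~r -> q) there: t:T. ✓
u: successors {s, t, u, w}; [](~r -> q) there: s:T, t:T, u:F, w:T. ✗
v: successors {t}; [](~r -> q) there: t:T. ✓
w: successors {s, t, u}; [](~r -> q) there: s:T, t:T, u:F. ✗
Satisfying worlds: {s, t, v}.
So [][](~r -> q) fails at the other 2 worlds.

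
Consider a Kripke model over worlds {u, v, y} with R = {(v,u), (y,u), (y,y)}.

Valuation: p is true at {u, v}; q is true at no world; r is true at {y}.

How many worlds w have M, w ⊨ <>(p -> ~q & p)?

2

u: no successors, so <>(p -> ~q & p) fails. ✗
v: successors {u}; p -> ~q & p there: u:T. ✓
y: successors {u, y}; p -> ~q & p there: u:T, y:T. ✓
Satisfying worlds: {v, y}.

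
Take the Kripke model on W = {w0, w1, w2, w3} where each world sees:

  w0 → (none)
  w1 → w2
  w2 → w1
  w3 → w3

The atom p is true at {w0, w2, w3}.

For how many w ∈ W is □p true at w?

w0: no successors, so □p holds vacuously. ✓
w1: successors {w2}; p there: w2:T. ✓
w2: successors {w1}; p there: w1:F. ✗
w3: successors {w3}; p there: w3:T. ✓
Satisfying worlds: {w0, w1, w3}.

3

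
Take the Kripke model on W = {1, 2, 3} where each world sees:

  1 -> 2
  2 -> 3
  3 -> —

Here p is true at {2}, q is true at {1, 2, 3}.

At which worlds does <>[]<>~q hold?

1: successors {2}; []<>~q there: 2:F. ✗
2: successors {3}; []<>~q there: 3:T. ✓
3: no successors, so <>[]<>~q fails. ✗

{2}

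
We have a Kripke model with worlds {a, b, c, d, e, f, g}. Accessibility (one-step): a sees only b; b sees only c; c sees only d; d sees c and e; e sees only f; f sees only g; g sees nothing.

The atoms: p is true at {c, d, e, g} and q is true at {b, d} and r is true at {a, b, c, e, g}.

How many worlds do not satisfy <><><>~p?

a: successors {b}; <><>~p there: b:F. ✗
b: successors {c}; <><>~p there: c:F. ✗
c: successors {d}; <><>~p there: d:T. ✓
d: successors {c, e}; <><>~p there: c:F, e:F. ✗
e: successors {f}; <><>~p there: f:F. ✗
f: successors {g}; <><>~p there: g:F. ✗
g: no successors, so <><><>~p fails. ✗
Satisfying worlds: {c}.
So <><><>~p fails at the other 6 worlds.

6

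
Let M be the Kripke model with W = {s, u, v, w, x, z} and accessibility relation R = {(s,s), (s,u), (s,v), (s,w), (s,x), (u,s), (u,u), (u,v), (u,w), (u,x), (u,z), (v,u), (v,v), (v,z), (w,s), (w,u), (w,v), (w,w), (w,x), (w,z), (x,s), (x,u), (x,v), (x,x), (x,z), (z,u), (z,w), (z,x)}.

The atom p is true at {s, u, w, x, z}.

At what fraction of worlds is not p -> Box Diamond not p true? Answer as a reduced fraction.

s: not p is F, Box Diamond not p is T. ✓
u: not p is F, Box Diamond not p is F. ✓
v: not p is T, Box Diamond not p is F. ✗
w: not p is F, Box Diamond not p is F. ✓
x: not p is F, Box Diamond not p is F. ✓
z: not p is F, Box Diamond not p is T. ✓
That's 5 of 6 worlds, so 5/6.

5/6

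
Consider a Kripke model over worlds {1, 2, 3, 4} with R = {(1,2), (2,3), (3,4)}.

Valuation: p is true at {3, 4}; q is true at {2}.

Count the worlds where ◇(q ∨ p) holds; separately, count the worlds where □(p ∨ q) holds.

For ◇(q ∨ p):
1: successors {2}; q ∨ p there: 2:T. ✓
2: successors {3}; q ∨ p there: 3:T. ✓
3: successors {4}; q ∨ p there: 4:T. ✓
4: no successors, so ◇(q ∨ p) fails. ✗
— 3 worlds.
For □(p ∨ q):
1: successors {2}; p ∨ q there: 2:T. ✓
2: successors {3}; p ∨ q there: 3:T. ✓
3: successors {4}; p ∨ q there: 4:T. ✓
4: no successors, so □(p ∨ q) holds vacuously. ✓
— 4 worlds.

3 and 4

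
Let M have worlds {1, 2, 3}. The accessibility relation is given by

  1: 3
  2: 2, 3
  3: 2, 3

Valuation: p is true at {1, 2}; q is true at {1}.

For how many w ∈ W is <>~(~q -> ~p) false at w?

1: successors {3}; ~(~q -> ~p) there: 3:F. ✗
2: successors {2, 3}; ~(~q -> ~p) there: 2:T, 3:F. ✓
3: successors {2, 3}; ~(~q -> ~p) there: 2:T, 3:F. ✓
Satisfying worlds: {2, 3}.
So <>~(~q -> ~p) fails at the other 1 world.

1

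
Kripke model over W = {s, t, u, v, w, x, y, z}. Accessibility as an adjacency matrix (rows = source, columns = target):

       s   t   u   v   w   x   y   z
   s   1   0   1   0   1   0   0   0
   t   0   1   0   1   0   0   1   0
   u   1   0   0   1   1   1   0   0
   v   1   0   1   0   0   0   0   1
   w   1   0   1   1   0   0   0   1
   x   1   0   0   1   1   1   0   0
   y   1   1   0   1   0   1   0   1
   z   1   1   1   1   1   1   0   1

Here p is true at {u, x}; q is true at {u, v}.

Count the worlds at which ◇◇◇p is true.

s: successors {s, u, w}; ◇◇p there: s:T, u:T, w:T. ✓
t: successors {t, v, y}; ◇◇p there: t:T, v:T, y:T. ✓
u: successors {s, v, w, x}; ◇◇p there: s:T, v:T, w:T, x:T. ✓
v: successors {s, u, z}; ◇◇p there: s:T, u:T, z:T. ✓
w: successors {s, u, v, z}; ◇◇p there: s:T, u:T, v:T, z:T. ✓
x: successors {s, v, w, x}; ◇◇p there: s:T, v:T, w:T, x:T. ✓
y: successors {s, t, v, x, z}; ◇◇p there: s:T, t:T, v:T, x:T, z:T. ✓
z: successors {s, t, u, v, w, x, z}; ◇◇p there: s:T, t:T, u:T, v:T, w:T, x:T, z:T. ✓
Satisfying worlds: {s, t, u, v, w, x, y, z}.

8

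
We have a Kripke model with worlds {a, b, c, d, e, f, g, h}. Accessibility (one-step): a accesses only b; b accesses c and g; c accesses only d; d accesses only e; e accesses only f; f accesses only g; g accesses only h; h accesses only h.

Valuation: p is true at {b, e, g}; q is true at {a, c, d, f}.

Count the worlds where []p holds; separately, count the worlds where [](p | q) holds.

3 and 6

For []p:
a: successors {b}; p there: b:T. ✓
b: successors {c, g}; p there: c:F, g:T. ✗
c: successors {d}; p there: d:F. ✗
d: successors {e}; p there: e:T. ✓
e: successors {f}; p there: f:F. ✗
f: successors {g}; p there: g:T. ✓
g: successors {h}; p there: h:F. ✗
h: successors {h}; p there: h:F. ✗
— 3 worlds.
For [](p | q):
a: successors {b}; p | q there: b:T. ✓
b: successors {c, g}; p | q there: c:T, g:T. ✓
c: successors {d}; p | q there: d:T. ✓
d: successors {e}; p | q there: e:T. ✓
e: successors {f}; p | q there: f:T. ✓
f: successors {g}; p | q there: g:T. ✓
g: successors {h}; p | q there: h:F. ✗
h: successors {h}; p | q there: h:F. ✗
— 6 worlds.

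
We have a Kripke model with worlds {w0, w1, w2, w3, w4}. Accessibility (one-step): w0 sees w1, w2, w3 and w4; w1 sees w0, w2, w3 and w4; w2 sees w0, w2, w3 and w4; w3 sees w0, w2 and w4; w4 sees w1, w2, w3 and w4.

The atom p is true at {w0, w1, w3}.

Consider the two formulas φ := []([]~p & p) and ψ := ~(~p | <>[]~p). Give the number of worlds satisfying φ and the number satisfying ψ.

For []([]~p & p):
w0: successors {w1, w2, w3, w4}; []~p & p there: w1:F, w2:F, w3:F, w4:F. ✗
w1: successors {w0, w2, w3, w4}; []~p & p there: w0:F, w2:F, w3:F, w4:F. ✗
w2: successors {w0, w2, w3, w4}; []~p & p there: w0:F, w2:F, w3:F, w4:F. ✗
w3: successors {w0, w2, w4}; []~p & p there: w0:F, w2:F, w4:F. ✗
w4: successors {w1, w2, w3, w4}; []~p & p there: w1:F, w2:F, w3:F, w4:F. ✗
— 0 worlds.
For ~(~p | <>[]~p):
w0: ~p | <>[]~p is F. ✓
w1: ~p | <>[]~p is F. ✓
w2: ~p | <>[]~p is T. ✗
w3: ~p | <>[]~p is F. ✓
w4: ~p | <>[]~p is T. ✗
— 3 worlds.

0 and 3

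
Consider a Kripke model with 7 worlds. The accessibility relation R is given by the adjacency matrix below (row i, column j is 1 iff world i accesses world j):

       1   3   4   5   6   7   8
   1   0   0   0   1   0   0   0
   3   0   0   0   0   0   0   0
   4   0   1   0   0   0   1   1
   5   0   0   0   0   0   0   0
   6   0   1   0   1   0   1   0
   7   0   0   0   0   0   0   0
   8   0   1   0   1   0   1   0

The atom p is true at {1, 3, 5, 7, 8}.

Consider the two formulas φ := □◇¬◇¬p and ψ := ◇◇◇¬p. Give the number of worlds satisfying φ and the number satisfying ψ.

3 and 0

For □◇¬◇¬p:
1: successors {5}; ◇¬◇¬p there: 5:F. ✗
3: no successors, so □◇¬◇¬p holds vacuously. ✓
4: successors {3, 7, 8}; ◇¬◇¬p there: 3:F, 7:F, 8:T. ✗
5: no successors, so □◇¬◇¬p holds vacuously. ✓
6: successors {3, 5, 7}; ◇¬◇¬p there: 3:F, 5:F, 7:F. ✗
7: no successors, so □◇¬◇¬p holds vacuously. ✓
8: successors {3, 5, 7}; ◇¬◇¬p there: 3:F, 5:F, 7:F. ✗
— 3 worlds.
For ◇◇◇¬p:
1: successors {5}; ◇◇¬p there: 5:F. ✗
3: no successors, so ◇◇◇¬p fails. ✗
4: successors {3, 7, 8}; ◇◇¬p there: 3:F, 7:F, 8:F. ✗
5: no successors, so ◇◇◇¬p fails. ✗
6: successors {3, 5, 7}; ◇◇¬p there: 3:F, 5:F, 7:F. ✗
7: no successors, so ◇◇◇¬p fails. ✗
8: successors {3, 5, 7}; ◇◇¬p there: 3:F, 5:F, 7:F. ✗
— 0 worlds.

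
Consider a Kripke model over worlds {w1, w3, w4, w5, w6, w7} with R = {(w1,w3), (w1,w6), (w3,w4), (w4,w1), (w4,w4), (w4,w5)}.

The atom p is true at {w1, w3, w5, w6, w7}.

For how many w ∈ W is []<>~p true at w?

w1: successors {w3, w6}; <>~p there: w3:T, w6:F. ✗
w3: successors {w4}; <>~p there: w4:T. ✓
w4: successors {w1, w4, w5}; <>~p there: w1:F, w4:T, w5:F. ✗
w5: no successors, so []<>~p holds vacuously. ✓
w6: no successors, so []<>~p holds vacuously. ✓
w7: no successors, so []<>~p holds vacuously. ✓
Satisfying worlds: {w3, w5, w6, w7}.

4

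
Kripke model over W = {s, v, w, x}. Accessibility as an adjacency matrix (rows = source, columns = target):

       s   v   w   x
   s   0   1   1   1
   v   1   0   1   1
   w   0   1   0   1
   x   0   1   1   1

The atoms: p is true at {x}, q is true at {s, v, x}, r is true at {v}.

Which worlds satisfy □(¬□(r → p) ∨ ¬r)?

s: successors {v, w, x}; ¬□(r → p) ∨ ¬r there: v:F, w:T, x:T. ✗
v: successors {s, w, x}; ¬□(r → p) ∨ ¬r there: s:T, w:T, x:T. ✓
w: successors {v, x}; ¬□(r → p) ∨ ¬r there: v:F, x:T. ✗
x: successors {v, w, x}; ¬□(r → p) ∨ ¬r there: v:F, w:T, x:T. ✗

{v}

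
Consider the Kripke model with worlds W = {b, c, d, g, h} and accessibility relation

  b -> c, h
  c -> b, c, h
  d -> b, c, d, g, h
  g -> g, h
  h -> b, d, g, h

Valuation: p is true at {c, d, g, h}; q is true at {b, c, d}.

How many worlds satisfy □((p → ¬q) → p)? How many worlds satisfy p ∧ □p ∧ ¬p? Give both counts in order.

For □((p → ¬q) → p):
b: successors {c, h}; (p → ¬q) → p there: c:T, h:T. ✓
c: successors {b, c, h}; (p → ¬q) → p there: b:F, c:T, h:T. ✗
d: successors {b, c, d, g, h}; (p → ¬q) → p there: b:F, c:T, d:T, g:T, h:T. ✗
g: successors {g, h}; (p → ¬q) → p there: g:T, h:T. ✓
h: successors {b, d, g, h}; (p → ¬q) → p there: b:F, d:T, g:T, h:T. ✗
— 2 worlds.
For p ∧ □p ∧ ¬p:
b: p is F, □p ∧ ¬p is T. ✗
c: p is T, □p ∧ ¬p is F. ✗
d: p is T, □p ∧ ¬p is F. ✗
g: p is T, □p ∧ ¬p is F. ✗
h: p is T, □p ∧ ¬p is F. ✗
— 0 worlds.

2 and 0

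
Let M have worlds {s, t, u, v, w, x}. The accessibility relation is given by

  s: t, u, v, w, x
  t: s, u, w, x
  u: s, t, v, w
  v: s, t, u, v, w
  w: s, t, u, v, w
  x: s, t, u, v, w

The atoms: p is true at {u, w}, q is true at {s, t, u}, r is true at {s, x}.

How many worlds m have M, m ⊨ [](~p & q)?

s: successors {t, u, v, w, x}; ~p & q there: t:T, u:F, v:F, w:F, x:F. ✗
t: successors {s, u, w, x}; ~p & q there: s:T, u:F, w:F, x:F. ✗
u: successors {s, t, v, w}; ~p & q there: s:T, t:T, v:F, w:F. ✗
v: successors {s, t, u, v, w}; ~p & q there: s:T, t:T, u:F, v:F, w:F. ✗
w: successors {s, t, u, v, w}; ~p & q there: s:T, t:T, u:F, v:F, w:F. ✗
x: successors {s, t, u, v, w}; ~p & q there: s:T, t:T, u:F, v:F, w:F. ✗
Satisfying worlds: ∅.

0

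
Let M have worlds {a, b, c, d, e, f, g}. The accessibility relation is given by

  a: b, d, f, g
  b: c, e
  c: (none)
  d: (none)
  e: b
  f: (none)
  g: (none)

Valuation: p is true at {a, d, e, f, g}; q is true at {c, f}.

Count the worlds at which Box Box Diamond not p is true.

5

a: successors {b, d, f, g}; Box Diamond not p there: b:F, d:T, f:T, g:T. ✗
b: successors {c, e}; Box Diamond not p there: c:T, e:T. ✓
c: no successors, so Box Box Diamond not p holds vacuously. ✓
d: no successors, so Box Box Diamond not p holds vacuously. ✓
e: successors {b}; Box Diamond not p there: b:F. ✗
f: no successors, so Box Box Diamond not p holds vacuously. ✓
g: no successors, so Box Box Diamond not p holds vacuously. ✓
Satisfying worlds: {b, c, d, f, g}.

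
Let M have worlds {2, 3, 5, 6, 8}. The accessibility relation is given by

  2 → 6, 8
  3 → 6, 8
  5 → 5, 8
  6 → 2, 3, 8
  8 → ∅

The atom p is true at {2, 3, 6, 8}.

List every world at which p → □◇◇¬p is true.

{5, 8}

2: p is T, □◇◇¬p is F. ✗
3: p is T, □◇◇¬p is F. ✗
5: p is F, □◇◇¬p is F. ✓
6: p is T, □◇◇¬p is F. ✗
8: p is T, □◇◇¬p is T. ✓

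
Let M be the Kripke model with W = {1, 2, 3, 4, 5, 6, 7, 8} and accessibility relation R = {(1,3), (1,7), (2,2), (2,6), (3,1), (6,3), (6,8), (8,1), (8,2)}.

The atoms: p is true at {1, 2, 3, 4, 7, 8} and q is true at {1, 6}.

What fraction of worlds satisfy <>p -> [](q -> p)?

7/8

1: <>p is T, [](q -> p) is T. ✓
2: <>p is T, [](q -> p) is F. ✗
3: <>p is T, [](q -> p) is T. ✓
4: <>p is F, [](q -> p) is T. ✓
5: <>p is F, [](q -> p) is T. ✓
6: <>p is T, [](q -> p) is T. ✓
7: <>p is F, [](q -> p) is T. ✓
8: <>p is T, [](q -> p) is T. ✓
That's 7 of 8 worlds, so 7/8.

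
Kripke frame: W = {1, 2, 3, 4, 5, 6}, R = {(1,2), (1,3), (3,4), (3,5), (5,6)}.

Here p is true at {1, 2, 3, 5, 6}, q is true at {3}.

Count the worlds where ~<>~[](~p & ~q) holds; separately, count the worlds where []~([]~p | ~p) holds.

For ~<>~[](~p & ~q):
1: <>~[](~p & ~q) is T. ✗
2: <>~[](~p & ~q) is F. ✓
3: <>~[](~p & ~q) is T. ✗
4: <>~[](~p & ~q) is F. ✓
5: <>~[](~p & ~q) is F. ✓
6: <>~[](~p & ~q) is F. ✓
— 4 worlds.
For []~([]~p | ~p):
1: successors {2, 3}; ~([]~p | ~p) there: 2:F, 3:T. ✗
2: no successors, so []~([]~p | ~p) holds vacuously. ✓
3: successors {4, 5}; ~([]~p | ~p) there: 4:F, 5:T. ✗
4: no successors, so []~([]~p | ~p) holds vacuously. ✓
5: successors {6}; ~([]~p | ~p) there: 6:F. ✗
6: no successors, so []~([]~p | ~p) holds vacuously. ✓
— 3 worlds.

4 and 3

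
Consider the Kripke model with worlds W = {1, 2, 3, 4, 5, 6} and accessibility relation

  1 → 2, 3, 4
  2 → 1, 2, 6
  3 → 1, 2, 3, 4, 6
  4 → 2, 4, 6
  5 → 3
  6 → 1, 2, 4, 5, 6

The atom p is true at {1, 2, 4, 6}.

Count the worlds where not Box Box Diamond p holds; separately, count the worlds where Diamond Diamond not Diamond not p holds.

For not Box Box Diamond p:
1: Box Box Diamond p is T. ✗
2: Box Box Diamond p is F. ✓
3: Box Box Diamond p is F. ✓
4: Box Box Diamond p is F. ✓
5: Box Box Diamond p is T. ✗
6: Box Box Diamond p is F. ✓
— 4 worlds.
For Diamond Diamond not Diamond not p:
1: successors {2, 3, 4}; Diamond not Diamond not p there: 2:T, 3:T, 4:T. ✓
2: successors {1, 2, 6}; Diamond not Diamond not p there: 1:T, 2:T, 6:T. ✓
3: successors {1, 2, 3, 4, 6}; Diamond not Diamond not p there: 1:T, 2:T, 3:T, 4:T, 6:T. ✓
4: successors {2, 4, 6}; Diamond not Diamond not p there: 2:T, 4:T, 6:T. ✓
5: successors {3}; Diamond not Diamond not p there: 3:T. ✓
6: successors {1, 2, 4, 5, 6}; Diamond not Diamond not p there: 1:T, 2:T, 4:T, 5:F, 6:T. ✓
— 6 worlds.

4 and 6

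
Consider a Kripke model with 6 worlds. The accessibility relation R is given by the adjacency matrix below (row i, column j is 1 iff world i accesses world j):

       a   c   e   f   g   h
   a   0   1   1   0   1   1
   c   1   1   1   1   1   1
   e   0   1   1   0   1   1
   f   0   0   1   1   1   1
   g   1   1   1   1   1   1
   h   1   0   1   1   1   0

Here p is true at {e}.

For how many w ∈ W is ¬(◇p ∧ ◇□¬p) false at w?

a: ◇p ∧ ◇□¬p is F. ✓
c: ◇p ∧ ◇□¬p is F. ✓
e: ◇p ∧ ◇□¬p is F. ✓
f: ◇p ∧ ◇□¬p is F. ✓
g: ◇p ∧ ◇□¬p is F. ✓
h: ◇p ∧ ◇□¬p is F. ✓
Satisfying worlds: {a, c, e, f, g, h}.
So ¬(◇p ∧ ◇□¬p) fails at the other 0 worlds.

0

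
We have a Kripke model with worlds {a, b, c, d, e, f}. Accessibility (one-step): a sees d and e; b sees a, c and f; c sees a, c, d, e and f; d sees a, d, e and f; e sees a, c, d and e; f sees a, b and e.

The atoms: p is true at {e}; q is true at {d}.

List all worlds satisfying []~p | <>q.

a: []~p is F, <>q is T. ✓
b: []~p is T, <>q is F. ✓
c: []~p is F, <>q is T. ✓
d: []~p is F, <>q is T. ✓
e: []~p is F, <>q is T. ✓
f: []~p is F, <>q is F. ✗

{a, b, c, d, e}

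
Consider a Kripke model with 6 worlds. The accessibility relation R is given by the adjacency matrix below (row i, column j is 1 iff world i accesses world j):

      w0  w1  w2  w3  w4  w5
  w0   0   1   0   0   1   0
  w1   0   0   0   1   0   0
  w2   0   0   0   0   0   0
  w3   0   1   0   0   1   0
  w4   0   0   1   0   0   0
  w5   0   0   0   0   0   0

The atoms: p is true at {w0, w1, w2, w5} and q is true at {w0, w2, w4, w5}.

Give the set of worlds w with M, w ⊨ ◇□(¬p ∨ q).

{w0, w3, w4}

w0: successors {w1, w4}; □(¬p ∨ q) there: w1:T, w4:T. ✓
w1: successors {w3}; □(¬p ∨ q) there: w3:F. ✗
w2: no successors, so ◇□(¬p ∨ q) fails. ✗
w3: successors {w1, w4}; □(¬p ∨ q) there: w1:T, w4:T. ✓
w4: successors {w2}; □(¬p ∨ q) there: w2:T. ✓
w5: no successors, so ◇□(¬p ∨ q) fails. ✗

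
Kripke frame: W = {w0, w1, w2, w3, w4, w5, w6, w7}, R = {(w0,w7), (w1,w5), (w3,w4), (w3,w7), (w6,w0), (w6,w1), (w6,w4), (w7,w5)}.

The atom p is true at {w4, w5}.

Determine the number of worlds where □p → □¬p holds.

6

w0: □p is F, □¬p is T. ✓
w1: □p is T, □¬p is F. ✗
w2: □p is T, □¬p is T. ✓
w3: □p is F, □¬p is F. ✓
w4: □p is T, □¬p is T. ✓
w5: □p is T, □¬p is T. ✓
w6: □p is F, □¬p is F. ✓
w7: □p is T, □¬p is F. ✗
Satisfying worlds: {w0, w2, w3, w4, w5, w6}.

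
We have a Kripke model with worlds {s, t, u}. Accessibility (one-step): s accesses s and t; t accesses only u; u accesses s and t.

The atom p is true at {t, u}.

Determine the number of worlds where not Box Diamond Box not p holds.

3

s: Box Diamond Box not p is F. ✓
t: Box Diamond Box not p is F. ✓
u: Box Diamond Box not p is F. ✓
Satisfying worlds: {s, t, u}.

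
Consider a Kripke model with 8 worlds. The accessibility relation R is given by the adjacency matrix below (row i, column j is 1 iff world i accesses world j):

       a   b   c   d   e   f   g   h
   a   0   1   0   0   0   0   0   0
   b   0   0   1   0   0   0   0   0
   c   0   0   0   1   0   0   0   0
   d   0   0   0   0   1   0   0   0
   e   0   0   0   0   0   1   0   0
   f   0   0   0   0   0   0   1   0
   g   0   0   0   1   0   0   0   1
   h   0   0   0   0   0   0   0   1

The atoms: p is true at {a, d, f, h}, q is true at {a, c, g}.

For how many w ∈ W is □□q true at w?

a: successors {b}; □q there: b:T. ✓
b: successors {c}; □q there: c:F. ✗
c: successors {d}; □q there: d:F. ✗
d: successors {e}; □q there: e:F. ✗
e: successors {f}; □q there: f:T. ✓
f: successors {g}; □q there: g:F. ✗
g: successors {d, h}; □q there: d:F, h:F. ✗
h: successors {h}; □q there: h:F. ✗
Satisfying worlds: {a, e}.

2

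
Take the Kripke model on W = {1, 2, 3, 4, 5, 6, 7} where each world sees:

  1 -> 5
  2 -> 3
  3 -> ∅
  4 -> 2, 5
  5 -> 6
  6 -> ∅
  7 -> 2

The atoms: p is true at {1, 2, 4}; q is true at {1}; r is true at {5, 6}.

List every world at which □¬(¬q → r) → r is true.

{1, 4, 5, 6}

1: □¬(¬q → r) is F, r is F. ✓
2: □¬(¬q → r) is T, r is F. ✗
3: □¬(¬q → r) is T, r is F. ✗
4: □¬(¬q → r) is F, r is F. ✓
5: □¬(¬q → r) is F, r is T. ✓
6: □¬(¬q → r) is T, r is T. ✓
7: □¬(¬q → r) is T, r is F. ✗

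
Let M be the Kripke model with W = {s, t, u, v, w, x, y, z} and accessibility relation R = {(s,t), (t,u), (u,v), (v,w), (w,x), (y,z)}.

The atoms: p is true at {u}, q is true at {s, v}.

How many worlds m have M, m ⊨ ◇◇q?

1

s: successors {t}; ◇q there: t:F. ✗
t: successors {u}; ◇q there: u:T. ✓
u: successors {v}; ◇q there: v:F. ✗
v: successors {w}; ◇q there: w:F. ✗
w: successors {x}; ◇q there: x:F. ✗
x: no successors, so ◇◇q fails. ✗
y: successors {z}; ◇q there: z:F. ✗
z: no successors, so ◇◇q fails. ✗
Satisfying worlds: {t}.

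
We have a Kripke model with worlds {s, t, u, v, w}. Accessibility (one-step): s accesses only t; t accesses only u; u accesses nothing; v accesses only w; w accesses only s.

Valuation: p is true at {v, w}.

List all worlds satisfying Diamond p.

{v}

s: successors {t}; p there: t:F. ✗
t: successors {u}; p there: u:F. ✗
u: no successors, so Diamond p fails. ✗
v: successors {w}; p there: w:T. ✓
w: successors {s}; p there: s:F. ✗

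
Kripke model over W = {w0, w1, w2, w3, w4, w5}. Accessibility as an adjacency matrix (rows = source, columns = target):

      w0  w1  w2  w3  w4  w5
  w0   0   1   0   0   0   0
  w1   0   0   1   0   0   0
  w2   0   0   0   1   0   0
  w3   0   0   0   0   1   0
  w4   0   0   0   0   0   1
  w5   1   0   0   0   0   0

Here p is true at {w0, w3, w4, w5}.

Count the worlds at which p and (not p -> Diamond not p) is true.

w0: p is T, not p -> Diamond not p is T. ✓
w1: p is F, not p -> Diamond not p is T. ✗
w2: p is F, not p -> Diamond not p is F. ✗
w3: p is T, not p -> Diamond not p is T. ✓
w4: p is T, not p -> Diamond not p is T. ✓
w5: p is T, not p -> Diamond not p is T. ✓
Satisfying worlds: {w0, w3, w4, w5}.

4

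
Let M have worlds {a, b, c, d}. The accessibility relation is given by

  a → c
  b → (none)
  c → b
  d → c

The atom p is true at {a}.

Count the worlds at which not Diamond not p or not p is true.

a: not Diamond not p is F, not p is F. ✗
b: not Diamond not p is T, not p is T. ✓
c: not Diamond not p is F, not p is T. ✓
d: not Diamond not p is F, not p is T. ✓
Satisfying worlds: {b, c, d}.

3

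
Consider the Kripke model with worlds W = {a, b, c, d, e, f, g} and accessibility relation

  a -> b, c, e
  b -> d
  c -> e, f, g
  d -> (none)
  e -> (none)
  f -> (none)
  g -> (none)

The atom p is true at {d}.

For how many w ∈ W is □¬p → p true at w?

2

a: □¬p is T, p is F. ✗
b: □¬p is F, p is F. ✓
c: □¬p is T, p is F. ✗
d: □¬p is T, p is T. ✓
e: □¬p is T, p is F. ✗
f: □¬p is T, p is F. ✗
g: □¬p is T, p is F. ✗
Satisfying worlds: {b, d}.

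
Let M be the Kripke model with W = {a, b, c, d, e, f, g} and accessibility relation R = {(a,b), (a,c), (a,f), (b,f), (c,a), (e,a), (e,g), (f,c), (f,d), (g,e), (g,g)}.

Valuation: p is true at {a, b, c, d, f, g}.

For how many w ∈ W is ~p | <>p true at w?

a: ~p is F, <>p is T. ✓
b: ~p is F, <>p is T. ✓
c: ~p is F, <>p is T. ✓
d: ~p is F, <>p is F. ✗
e: ~p is T, <>p is T. ✓
f: ~p is F, <>p is T. ✓
g: ~p is F, <>p is T. ✓
Satisfying worlds: {a, b, c, e, f, g}.

6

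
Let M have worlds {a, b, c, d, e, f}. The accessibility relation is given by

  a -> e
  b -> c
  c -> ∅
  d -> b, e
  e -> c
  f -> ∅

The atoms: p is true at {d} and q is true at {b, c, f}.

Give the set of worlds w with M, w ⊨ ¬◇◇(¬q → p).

{b, c, e, f}

a: ◇◇(¬q → p) is T. ✗
b: ◇◇(¬q → p) is F. ✓
c: ◇◇(¬q → p) is F. ✓
d: ◇◇(¬q → p) is T. ✗
e: ◇◇(¬q → p) is F. ✓
f: ◇◇(¬q → p) is F. ✓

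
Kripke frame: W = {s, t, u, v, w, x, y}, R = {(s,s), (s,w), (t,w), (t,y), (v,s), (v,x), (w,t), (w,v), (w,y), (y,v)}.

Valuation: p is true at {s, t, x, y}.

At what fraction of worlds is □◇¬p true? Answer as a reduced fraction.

4/7

s: successors {s, w}; ◇¬p there: s:T, w:T. ✓
t: successors {w, y}; ◇¬p there: w:T, y:T. ✓
u: no successors, so □◇¬p holds vacuously. ✓
v: successors {s, x}; ◇¬p there: s:T, x:F. ✗
w: successors {t, v, y}; ◇¬p there: t:T, v:F, y:T. ✗
x: no successors, so □◇¬p holds vacuously. ✓
y: successors {v}; ◇¬p there: v:F. ✗
That's 4 of 7 worlds, so 4/7.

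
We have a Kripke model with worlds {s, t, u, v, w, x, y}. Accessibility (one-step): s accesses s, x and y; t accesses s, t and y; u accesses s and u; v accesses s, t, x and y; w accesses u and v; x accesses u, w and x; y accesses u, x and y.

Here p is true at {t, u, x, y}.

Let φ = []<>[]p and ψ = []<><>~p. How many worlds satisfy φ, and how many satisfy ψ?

1 and 7

For []<>[]p:
s: successors {s, x, y}; <>[]p there: s:T, x:F, y:T. ✗
t: successors {s, t, y}; <>[]p there: s:T, t:T, y:T. ✓
u: successors {s, u}; <>[]p there: s:T, u:F. ✗
v: successors {s, t, x, y}; <>[]p there: s:T, t:T, x:F, y:T. ✗
w: successors {u, v}; <>[]p there: u:F, v:T. ✗
x: successors {u, w, x}; <>[]p there: u:F, w:F, x:F. ✗
y: successors {u, x, y}; <>[]p there: u:F, x:F, y:T. ✗
— 1 world.
For []<><>~p:
s: successors {s, x, y}; <><>~p there: s:T, x:T, y:T. ✓
t: successors {s, t, y}; <><>~p there: s:T, t:T, y:T. ✓
u: successors {s, u}; <><>~p there: s:T, u:T. ✓
v: successors {s, t, x, y}; <><>~p there: s:T, t:T, x:T, y:T. ✓
w: successors {u, v}; <><>~p there: u:T, v:T. ✓
x: successors {u, w, x}; <><>~p there: u:T, w:T, x:T. ✓
y: successors {u, x, y}; <><>~p there: u:T, x:T, y:T. ✓
— 7 worlds.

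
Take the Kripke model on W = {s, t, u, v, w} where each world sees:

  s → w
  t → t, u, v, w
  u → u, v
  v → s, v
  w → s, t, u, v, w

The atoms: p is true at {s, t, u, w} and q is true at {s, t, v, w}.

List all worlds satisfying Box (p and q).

s: successors {w}; p and q there: w:T. ✓
t: successors {t, u, v, w}; p and q there: t:T, u:F, v:F, w:T. ✗
u: successors {u, v}; p and q there: u:F, v:F. ✗
v: successors {s, v}; p and q there: s:T, v:F. ✗
w: successors {s, t, u, v, w}; p and q there: s:T, t:T, u:F, v:F, w:T. ✗

{s}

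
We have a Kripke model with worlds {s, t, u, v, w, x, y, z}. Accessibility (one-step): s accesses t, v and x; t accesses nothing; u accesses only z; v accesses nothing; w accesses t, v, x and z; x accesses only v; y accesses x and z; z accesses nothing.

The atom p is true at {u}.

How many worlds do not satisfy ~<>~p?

s: <>~p is T. ✗
t: <>~p is F. ✓
u: <>~p is T. ✗
v: <>~p is F. ✓
w: <>~p is T. ✗
x: <>~p is T. ✗
y: <>~p is T. ✗
z: <>~p is F. ✓
Satisfying worlds: {t, v, z}.
So ~<>~p fails at the other 5 worlds.

5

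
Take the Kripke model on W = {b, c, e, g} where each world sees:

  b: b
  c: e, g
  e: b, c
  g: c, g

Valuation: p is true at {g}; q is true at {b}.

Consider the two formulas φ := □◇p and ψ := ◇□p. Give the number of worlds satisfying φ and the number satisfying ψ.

1 and 0

For □◇p:
b: successors {b}; ◇p there: b:F. ✗
c: successors {e, g}; ◇p there: e:F, g:T. ✗
e: successors {b, c}; ◇p there: b:F, c:T. ✗
g: successors {c, g}; ◇p there: c:T, g:T. ✓
— 1 world.
For ◇□p:
b: successors {b}; □p there: b:F. ✗
c: successors {e, g}; □p there: e:F, g:F. ✗
e: successors {b, c}; □p there: b:F, c:F. ✗
g: successors {c, g}; □p there: c:F, g:F. ✗
— 0 worlds.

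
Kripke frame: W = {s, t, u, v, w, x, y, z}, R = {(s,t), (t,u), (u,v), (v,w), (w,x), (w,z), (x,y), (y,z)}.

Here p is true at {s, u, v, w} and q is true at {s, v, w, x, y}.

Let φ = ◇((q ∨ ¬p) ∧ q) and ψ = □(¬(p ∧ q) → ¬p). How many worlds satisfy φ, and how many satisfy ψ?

For ◇((q ∨ ¬p) ∧ q):
s: successors {t}; (q ∨ ¬p) ∧ q there: t:F. ✗
t: successors {u}; (q ∨ ¬p) ∧ q there: u:F. ✗
u: successors {v}; (q ∨ ¬p) ∧ q there: v:T. ✓
v: successors {w}; (q ∨ ¬p) ∧ q there: w:T. ✓
w: successors {x, z}; (q ∨ ¬p) ∧ q there: x:T, z:F. ✓
x: successors {y}; (q ∨ ¬p) ∧ q there: y:T. ✓
y: successors {z}; (q ∨ ¬p) ∧ q there: z:F. ✗
z: no successors, so ◇((q ∨ ¬p) ∧ q) fails. ✗
— 4 worlds.
For □(¬(p ∧ q) → ¬p):
s: successors {t}; ¬(p ∧ q) → ¬p there: t:T. ✓
t: successors {u}; ¬(p ∧ q) → ¬p there: u:F. ✗
u: successors {v}; ¬(p ∧ q) → ¬p there: v:T. ✓
v: successors {w}; ¬(p ∧ q) → ¬p there: w:T. ✓
w: successors {x, z}; ¬(p ∧ q) → ¬p there: x:T, z:T. ✓
x: successors {y}; ¬(p ∧ q) → ¬p there: y:T. ✓
y: successors {z}; ¬(p ∧ q) → ¬p there: z:T. ✓
z: no successors, so □(¬(p ∧ q) → ¬p) holds vacuously. ✓
— 7 worlds.

4 and 7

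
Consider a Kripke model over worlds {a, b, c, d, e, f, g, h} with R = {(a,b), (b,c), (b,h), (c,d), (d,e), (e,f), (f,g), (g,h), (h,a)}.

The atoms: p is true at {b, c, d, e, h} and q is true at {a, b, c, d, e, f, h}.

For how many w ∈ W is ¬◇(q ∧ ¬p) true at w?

6

a: ◇(q ∧ ¬p) is F. ✓
b: ◇(q ∧ ¬p) is F. ✓
c: ◇(q ∧ ¬p) is F. ✓
d: ◇(q ∧ ¬p) is F. ✓
e: ◇(q ∧ ¬p) is T. ✗
f: ◇(q ∧ ¬p) is F. ✓
g: ◇(q ∧ ¬p) is F. ✓
h: ◇(q ∧ ¬p) is T. ✗
Satisfying worlds: {a, b, c, d, f, g}.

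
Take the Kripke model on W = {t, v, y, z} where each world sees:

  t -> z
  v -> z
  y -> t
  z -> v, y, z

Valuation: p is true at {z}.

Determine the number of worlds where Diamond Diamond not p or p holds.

t: Diamond Diamond not p is T, p is F. ✓
v: Diamond Diamond not p is T, p is F. ✓
y: Diamond Diamond not p is F, p is F. ✗
z: Diamond Diamond not p is T, p is T. ✓
Satisfying worlds: {t, v, z}.

3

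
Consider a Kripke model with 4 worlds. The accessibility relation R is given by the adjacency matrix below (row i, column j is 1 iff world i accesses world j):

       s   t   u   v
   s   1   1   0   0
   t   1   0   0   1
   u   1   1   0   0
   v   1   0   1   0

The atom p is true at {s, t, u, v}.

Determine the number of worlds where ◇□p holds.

s: successors {s, t}; □p there: s:T, t:T. ✓
t: successors {s, v}; □p there: s:T, v:T. ✓
u: successors {s, t}; □p there: s:T, t:T. ✓
v: successors {s, u}; □p there: s:T, u:T. ✓
Satisfying worlds: {s, t, u, v}.

4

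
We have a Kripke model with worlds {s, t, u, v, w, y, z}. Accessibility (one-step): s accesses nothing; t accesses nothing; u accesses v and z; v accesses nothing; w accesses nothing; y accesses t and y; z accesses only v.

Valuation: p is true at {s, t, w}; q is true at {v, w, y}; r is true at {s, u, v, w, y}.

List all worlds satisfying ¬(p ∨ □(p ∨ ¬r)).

{u, y, z}

s: p ∨ □(p ∨ ¬r) is T. ✗
t: p ∨ □(p ∨ ¬r) is T. ✗
u: p ∨ □(p ∨ ¬r) is F. ✓
v: p ∨ □(p ∨ ¬r) is T. ✗
w: p ∨ □(p ∨ ¬r) is T. ✗
y: p ∨ □(p ∨ ¬r) is F. ✓
z: p ∨ □(p ∨ ¬r) is F. ✓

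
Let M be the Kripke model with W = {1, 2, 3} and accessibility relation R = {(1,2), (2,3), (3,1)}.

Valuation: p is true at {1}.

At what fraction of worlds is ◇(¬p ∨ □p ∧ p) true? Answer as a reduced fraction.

2/3

1: successors {2}; ¬p ∨ □p ∧ p there: 2:T. ✓
2: successors {3}; ¬p ∨ □p ∧ p there: 3:T. ✓
3: successors {1}; ¬p ∨ □p ∧ p there: 1:F. ✗
That's 2 of 3 worlds, so 2/3.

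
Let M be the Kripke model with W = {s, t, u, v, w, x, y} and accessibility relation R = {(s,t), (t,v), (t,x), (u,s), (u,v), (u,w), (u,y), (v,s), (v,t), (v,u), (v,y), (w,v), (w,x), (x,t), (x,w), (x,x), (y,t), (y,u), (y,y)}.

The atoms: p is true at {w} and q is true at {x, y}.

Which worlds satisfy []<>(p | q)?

s: successors {t}; <>(p | q) there: t:T. ✓
t: successors {v, x}; <>(p | q) there: v:T, x:T. ✓
u: successors {s, v, w, y}; <>(p | q) there: s:F, v:T, w:T, y:T. ✗
v: successors {s, t, u, y}; <>(p | q) there: s:F, t:T, u:T, y:T. ✗
w: successors {v, x}; <>(p | q) there: v:T, x:T. ✓
x: successors {t, w, x}; <>(p | q) there: t:T, w:T, x:T. ✓
y: successors {t, u, y}; <>(p | q) there: t:T, u:T, y:T. ✓

{s, t, w, x, y}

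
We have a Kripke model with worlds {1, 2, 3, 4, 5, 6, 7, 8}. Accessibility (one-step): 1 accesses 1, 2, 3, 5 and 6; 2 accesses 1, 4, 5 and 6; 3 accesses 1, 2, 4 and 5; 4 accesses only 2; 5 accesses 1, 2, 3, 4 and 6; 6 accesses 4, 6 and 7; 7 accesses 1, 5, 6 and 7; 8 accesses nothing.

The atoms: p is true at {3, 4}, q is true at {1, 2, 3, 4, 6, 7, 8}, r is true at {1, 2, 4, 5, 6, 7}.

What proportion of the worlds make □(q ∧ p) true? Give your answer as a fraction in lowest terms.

1: successors {1, 2, 3, 5, 6}; q ∧ p there: 1:F, 2:F, 3:T, 5:F, 6:F. ✗
2: successors {1, 4, 5, 6}; q ∧ p there: 1:F, 4:T, 5:F, 6:F. ✗
3: successors {1, 2, 4, 5}; q ∧ p there: 1:F, 2:F, 4:T, 5:F. ✗
4: successors {2}; q ∧ p there: 2:F. ✗
5: successors {1, 2, 3, 4, 6}; q ∧ p there: 1:F, 2:F, 3:T, 4:T, 6:F. ✗
6: successors {4, 6, 7}; q ∧ p there: 4:T, 6:F, 7:F. ✗
7: successors {1, 5, 6, 7}; q ∧ p there: 1:F, 5:F, 6:F, 7:F. ✗
8: no successors, so □(q ∧ p) holds vacuously. ✓
That's 1 of 8 worlds, so 1/8.

1/8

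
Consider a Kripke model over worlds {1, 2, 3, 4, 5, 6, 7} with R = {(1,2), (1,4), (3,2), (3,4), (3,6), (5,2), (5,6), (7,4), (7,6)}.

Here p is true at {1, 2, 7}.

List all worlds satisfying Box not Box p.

1: successors {2, 4}; not Box p there: 2:F, 4:F. ✗
2: no successors, so Box not Box p holds vacuously. ✓
3: successors {2, 4, 6}; not Box p there: 2:F, 4:F, 6:F. ✗
4: no successors, so Box not Box p holds vacuously. ✓
5: successors {2, 6}; not Box p there: 2:F, 6:F. ✗
6: no successors, so Box not Box p holds vacuously. ✓
7: successors {4, 6}; not Box p there: 4:F, 6:F. ✗

{2, 4, 6}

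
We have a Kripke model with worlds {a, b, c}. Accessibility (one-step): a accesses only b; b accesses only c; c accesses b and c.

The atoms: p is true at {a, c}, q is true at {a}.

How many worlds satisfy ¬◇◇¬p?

a: ◇◇¬p is F. ✓
b: ◇◇¬p is T. ✗
c: ◇◇¬p is T. ✗
Satisfying worlds: {a}.

1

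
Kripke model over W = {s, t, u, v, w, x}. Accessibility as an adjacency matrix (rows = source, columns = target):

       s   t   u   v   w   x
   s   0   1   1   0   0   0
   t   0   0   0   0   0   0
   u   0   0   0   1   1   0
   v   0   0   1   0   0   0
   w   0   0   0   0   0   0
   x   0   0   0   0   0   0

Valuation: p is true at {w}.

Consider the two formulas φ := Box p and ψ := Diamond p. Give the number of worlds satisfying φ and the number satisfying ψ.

3 and 1

For Box p:
s: successors {t, u}; p there: t:F, u:F. ✗
t: no successors, so Box p holds vacuously. ✓
u: successors {v, w}; p there: v:F, w:T. ✗
v: successors {u}; p there: u:F. ✗
w: no successors, so Box p holds vacuously. ✓
x: no successors, so Box p holds vacuously. ✓
— 3 worlds.
For Diamond p:
s: successors {t, u}; p there: t:F, u:F. ✗
t: no successors, so Diamond p fails. ✗
u: successors {v, w}; p there: v:F, w:T. ✓
v: successors {u}; p there: u:F. ✗
w: no successors, so Diamond p fails. ✗
x: no successors, so Diamond p fails. ✗
— 1 world.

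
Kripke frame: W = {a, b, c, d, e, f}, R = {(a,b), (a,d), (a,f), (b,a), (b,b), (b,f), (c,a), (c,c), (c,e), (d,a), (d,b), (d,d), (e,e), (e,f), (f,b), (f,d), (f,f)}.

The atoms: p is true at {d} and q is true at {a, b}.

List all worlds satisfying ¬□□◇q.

a: □□◇q is T. ✗
b: □□◇q is T. ✗
c: □□◇q is F. ✓
d: □□◇q is T. ✗
e: □□◇q is F. ✓
f: □□◇q is T. ✗

{c, e}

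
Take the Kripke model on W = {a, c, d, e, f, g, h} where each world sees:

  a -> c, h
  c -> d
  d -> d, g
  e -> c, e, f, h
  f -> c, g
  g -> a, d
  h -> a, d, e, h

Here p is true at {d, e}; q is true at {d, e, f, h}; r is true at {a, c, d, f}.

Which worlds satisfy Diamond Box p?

{a, e, f}

a: successors {c, h}; Box p there: c:T, h:F. ✓
c: successors {d}; Box p there: d:F. ✗
d: successors {d, g}; Box p there: d:F, g:F. ✗
e: successors {c, e, f, h}; Box p there: c:T, e:F, f:F, h:F. ✓
f: successors {c, g}; Box p there: c:T, g:F. ✓
g: successors {a, d}; Box p there: a:F, d:F. ✗
h: successors {a, d, e, h}; Box p there: a:F, d:F, e:F, h:F. ✗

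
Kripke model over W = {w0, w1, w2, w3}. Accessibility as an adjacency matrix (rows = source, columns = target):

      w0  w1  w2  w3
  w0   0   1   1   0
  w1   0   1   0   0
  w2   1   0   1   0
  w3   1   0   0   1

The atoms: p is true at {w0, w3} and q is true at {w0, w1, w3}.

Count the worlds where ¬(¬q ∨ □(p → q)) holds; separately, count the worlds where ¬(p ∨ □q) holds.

For ¬(¬q ∨ □(p → q)):
w0: ¬q ∨ □(p → q) is T. ✗
w1: ¬q ∨ □(p → q) is T. ✗
w2: ¬q ∨ □(p → q) is T. ✗
w3: ¬q ∨ □(p → q) is T. ✗
— 0 worlds.
For ¬(p ∨ □q):
w0: p ∨ □q is T. ✗
w1: p ∨ □q is T. ✗
w2: p ∨ □q is F. ✓
w3: p ∨ □q is T. ✗
— 1 world.

0 and 1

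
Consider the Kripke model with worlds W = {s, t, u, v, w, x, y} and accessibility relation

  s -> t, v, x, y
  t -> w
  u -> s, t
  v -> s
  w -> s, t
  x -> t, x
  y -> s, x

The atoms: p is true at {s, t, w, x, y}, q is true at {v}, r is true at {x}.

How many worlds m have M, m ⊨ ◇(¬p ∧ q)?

1

s: successors {t, v, x, y}; ¬p ∧ q there: t:F, v:T, x:F, y:F. ✓
t: successors {w}; ¬p ∧ q there: w:F. ✗
u: successors {s, t}; ¬p ∧ q there: s:F, t:F. ✗
v: successors {s}; ¬p ∧ q there: s:F. ✗
w: successors {s, t}; ¬p ∧ q there: s:F, t:F. ✗
x: successors {t, x}; ¬p ∧ q there: t:F, x:F. ✗
y: successors {s, x}; ¬p ∧ q there: s:F, x:F. ✗
Satisfying worlds: {s}.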